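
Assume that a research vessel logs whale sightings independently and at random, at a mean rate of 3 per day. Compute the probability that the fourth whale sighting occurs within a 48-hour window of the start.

Over the interval, μ = 3 × 2 = 6 (a 48-hour window = 2 days).
The fourth arrival falls in the interval iff at least 4 events occur there: P(S_4 ≤ t) = P(N ≥ 4) = 1 − P(N ≤ 3) ≈ 0.8488.

0.8488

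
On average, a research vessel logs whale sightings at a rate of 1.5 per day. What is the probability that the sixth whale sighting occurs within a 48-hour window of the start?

Over the interval, μ = 1.5 × 2 = 3 (a 48-hour window = 2 days).
The sixth arrival falls in the interval iff at least 6 events occur there: P(S_6 ≤ t) = P(N ≥ 6) = 1 − P(N ≤ 5) ≈ 0.0839.

0.0839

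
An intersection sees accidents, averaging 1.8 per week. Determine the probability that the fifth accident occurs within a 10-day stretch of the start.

Over the interval, μ = 1.8 × 10/7 ≈ 2.57143 (a 10-day stretch = 10/7 weeks).
The fifth arrival falls in the interval iff at least 5 events occur there: P(S_5 ≤ t) = P(N ≥ 5) = 1 − P(N ≤ 4) ≈ 0.1186.

0.1186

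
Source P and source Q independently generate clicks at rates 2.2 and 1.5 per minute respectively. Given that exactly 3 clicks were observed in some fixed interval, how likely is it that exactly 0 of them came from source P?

Given the total, each event is independently from source P with probability p = λ_P/(λ_P+λ_Q) = 2.2/3.7 ≈ 0.5946.
So K ~ Binomial(3, 2.2/3.7): P(K = 0) = C(3,0) · (2.2/3.7)^0 · (1.5/3.7)^3 ≈ 0.0666.

0.0666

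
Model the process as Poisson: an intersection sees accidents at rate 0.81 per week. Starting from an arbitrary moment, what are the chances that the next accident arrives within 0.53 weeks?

0.3490

Inter-arrival times are exponential with rate λ = 0.81 per week.
P(T ≤ 0.53) = 1 − e^(−λt) = 1 − e^(−0.81 × 0.53) = 1 − e^(−0.4293) ≈ 0.3490.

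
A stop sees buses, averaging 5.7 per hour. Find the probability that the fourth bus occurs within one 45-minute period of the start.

Over the interval, μ = 5.7 × 0.75 = 4.275 (a 45-minute period = 0.75 hours).
The fourth arrival falls in the interval iff at least 4 events occur there: P(S_4 ≤ t) = P(N ≥ 4) = 1 − P(N ≤ 3) ≈ 0.6183.

0.6183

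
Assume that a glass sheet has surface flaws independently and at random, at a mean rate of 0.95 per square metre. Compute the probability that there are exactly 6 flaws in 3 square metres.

0.0431

Over the interval, μ = 0.95 × 3 = 2.85 (3 square metres).
P(N = 6) = e^(−μ) μ^6/6! = e^(−2.85) · 2.85^6/720 ≈ 0.0431.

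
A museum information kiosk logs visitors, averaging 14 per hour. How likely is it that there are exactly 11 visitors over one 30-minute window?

0.0452

Over the interval, μ = 14 × 0.5 = 7 (a 30-minute window = 0.5 hours).
P(N = 11) = e^(−μ) μ^11/11! = e^(−7) · 7^11/39916800 ≈ 0.0452.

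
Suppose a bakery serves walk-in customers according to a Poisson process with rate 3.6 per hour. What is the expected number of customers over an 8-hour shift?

28.8

E[N] = λt = 3.6 × 8 = 28.8 (an 8-hour shift = 8 hours).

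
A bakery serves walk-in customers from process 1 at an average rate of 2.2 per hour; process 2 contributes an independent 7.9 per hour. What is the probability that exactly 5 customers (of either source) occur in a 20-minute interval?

Independent Poisson processes superpose: combined rate λ = 2.2 + 7.9 = 10.1 per hour.
Over the interval, μ = 10.1 × 1/3 ≈ 3.36667 (a 20-minute interval = 1/3 hours).
P(N = 5) = e^(−3.36667) · 3.36667^5/5! ≈ 0.1244.

0.1244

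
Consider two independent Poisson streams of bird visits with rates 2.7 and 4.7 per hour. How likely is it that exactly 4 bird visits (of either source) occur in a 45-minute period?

0.1537

Independent Poisson processes superpose: combined rate λ = 2.7 + 4.7 = 7.4 per hour.
Over the interval, μ = 7.4 × 0.75 = 5.55 (a 45-minute period = 0.75 hours).
P(N = 4) = e^(−5.55) · 5.55^4/4! ≈ 0.1537.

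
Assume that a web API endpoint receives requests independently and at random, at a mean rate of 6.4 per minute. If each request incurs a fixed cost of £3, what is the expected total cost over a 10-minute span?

E[N] = 6.4 × 10 = 64 (a 10-minute span = 10 minutes); E[cost] = 64 × £3 = £192.

£192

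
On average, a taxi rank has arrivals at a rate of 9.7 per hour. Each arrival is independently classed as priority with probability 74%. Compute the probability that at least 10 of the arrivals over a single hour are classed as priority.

0.1880

Thinning: the arrivals that are classed as priority themselves form a Poisson process with rate 0.74 × 9.7 = 7.178 per hour.
So μ = 7.178.
P(N ≥ 10) = 1 − P(N ≤ 9) ≈ 0.1880.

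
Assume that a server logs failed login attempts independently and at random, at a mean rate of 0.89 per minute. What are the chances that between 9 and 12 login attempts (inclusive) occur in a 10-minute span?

0.4140

Over the interval, μ = 0.89 × 10 = 8.9 (a 10-minute span = 10 minutes).
P(9 ≤ N ≤ 12) = Σ_{j=9}^{12} e^(−8.9) · 8.9^j/j! ≈ 0.4140.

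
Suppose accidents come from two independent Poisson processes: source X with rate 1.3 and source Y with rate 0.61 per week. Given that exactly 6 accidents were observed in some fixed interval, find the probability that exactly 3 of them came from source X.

0.2054

Given the total, each event is independently from source X with probability p = λ_X/(λ_X+λ_Y) = 1.3/1.91 ≈ 0.6806.
So K ~ Binomial(6, 1.3/1.91): P(K = 3) = C(6,3) · (1.3/1.91)^3 · (0.61/1.91)^3 ≈ 0.2054.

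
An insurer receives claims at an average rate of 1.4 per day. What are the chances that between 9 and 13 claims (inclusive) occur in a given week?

0.5228

Over the interval, μ = 1.4 × 7 = 9.8 (a week = 7 days).
P(9 ≤ N ≤ 13) = Σ_{j=9}^{13} e^(−9.8) · 9.8^j/j! ≈ 0.5228.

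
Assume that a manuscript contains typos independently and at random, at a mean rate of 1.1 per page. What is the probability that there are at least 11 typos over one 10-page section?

0.5401

Over the interval, μ = 1.1 × 10 = 11 (a 10-page section = 10 pages).
P(N ≥ 11) = 1 − P(N ≤ 10) = 1 − Σ_{j=0}^{10} e^(−μ) μ^j/j! ≈ 0.5401.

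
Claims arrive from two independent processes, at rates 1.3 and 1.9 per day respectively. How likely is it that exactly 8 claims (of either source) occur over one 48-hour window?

0.1160

Independent Poisson processes superpose: combined rate λ = 1.3 + 1.9 = 3.2 per day.
Over the interval, μ = 3.2 × 2 = 6.4 (a 48-hour window = 2 days).
P(N = 8) = e^(−6.4) · 6.4^8/8! ≈ 0.1160.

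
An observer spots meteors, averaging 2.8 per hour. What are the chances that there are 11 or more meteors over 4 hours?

0.5638

Over the interval, μ = 2.8 × 4 = 11.2 (4 hours).
P(N ≥ 11) = 1 − P(N ≤ 10) = 1 − Σ_{j=0}^{10} e^(−μ) μ^j/j! ≈ 0.5638.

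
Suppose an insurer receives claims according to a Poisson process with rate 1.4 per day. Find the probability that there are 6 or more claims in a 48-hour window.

0.0651

Over the interval, μ = 1.4 × 2 = 2.8 (a 48-hour window = 2 days).
P(N ≥ 6) = 1 − P(N ≤ 5) = 1 − Σ_{j=0}^{5} e^(−μ) μ^j/j! ≈ 0.0651.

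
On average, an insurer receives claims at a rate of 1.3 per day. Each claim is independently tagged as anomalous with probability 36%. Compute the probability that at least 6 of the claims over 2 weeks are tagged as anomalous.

Thinning: the claims that are tagged as anomalous themselves form a Poisson process with rate 0.36 × 1.3 = 0.468 per day.
Over the interval, μ = 0.468 × 14 = 6.552 (2 weeks = 14 days).
P(N ≥ 6) = 1 − P(N ≤ 5) ≈ 0.6385.

0.6385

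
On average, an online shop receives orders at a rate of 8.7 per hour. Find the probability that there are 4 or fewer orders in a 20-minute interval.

Over the interval, μ = 8.7 × 1/3 = 2.9 (a 20-minute interval = 1/3 hours).
P(N ≤ 4) = Σ_{j=0}^{4} e^(−μ) μ^j/j! ≈ 0.8318.

0.8318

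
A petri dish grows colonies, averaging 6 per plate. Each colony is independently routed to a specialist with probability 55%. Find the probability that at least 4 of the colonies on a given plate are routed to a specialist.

0.4197

Thinning: the colonies that are routed to a specialist themselves form a Poisson process with rate 0.55 × 6 = 3.3 per plate.
So μ = 3.3.
P(N ≥ 4) = 1 − P(N ≤ 3) ≈ 0.4197.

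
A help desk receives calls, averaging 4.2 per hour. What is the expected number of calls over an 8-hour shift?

33.6

E[N] = λt = 4.2 × 8 = 33.6 (an 8-hour shift = 8 hours).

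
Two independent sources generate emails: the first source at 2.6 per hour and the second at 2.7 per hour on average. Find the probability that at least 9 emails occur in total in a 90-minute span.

0.4005

Independent Poisson processes superpose: combined rate λ = 2.6 + 2.7 = 5.3 per hour.
Over the interval, μ = 5.3 × 1.5 = 7.95 (a 90-minute span = 1.5 hours).
P(N ≥ 9) = 1 − P(N ≤ 8) ≈ 0.4005.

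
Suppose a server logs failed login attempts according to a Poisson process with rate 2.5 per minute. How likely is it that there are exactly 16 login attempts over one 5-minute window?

0.0633

Over the interval, μ = 2.5 × 5 = 12.5 (a 5-minute window = 5 minutes).
P(N = 16) = e^(−μ) μ^16/16! = e^(−12.5) · 12.5^16/20922789888000 ≈ 0.0633.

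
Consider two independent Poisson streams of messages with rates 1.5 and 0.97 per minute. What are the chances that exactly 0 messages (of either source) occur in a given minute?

Independent Poisson processes superpose: combined rate λ = 1.5 + 0.97 = 2.47 per minute.
So μ = 2.47.
P(N = 0) = e^(−2.47) · 2.47^0/0! ≈ 0.0846.

0.0846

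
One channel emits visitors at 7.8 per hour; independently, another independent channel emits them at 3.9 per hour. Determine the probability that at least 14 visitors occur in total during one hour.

0.2872

Independent Poisson processes superpose: combined rate λ = 7.8 + 3.9 = 11.7 per hour.
So μ = 11.7.
P(N ≥ 14) = 1 − P(N ≤ 13) ≈ 0.2872.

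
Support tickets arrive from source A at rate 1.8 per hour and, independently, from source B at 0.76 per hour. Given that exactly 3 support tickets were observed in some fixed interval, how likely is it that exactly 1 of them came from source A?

0.1859

Given the total, each event is independently from source A with probability p = λ_A/(λ_A+λ_B) = 1.8/2.56 ≈ 0.7031.
So K ~ Binomial(3, 1.8/2.56): P(K = 1) = C(3,1) · (1.8/2.56)^1 · (0.76/2.56)^2 ≈ 0.1859.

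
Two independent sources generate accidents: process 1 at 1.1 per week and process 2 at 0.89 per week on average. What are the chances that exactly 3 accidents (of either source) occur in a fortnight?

Independent Poisson processes superpose: combined rate λ = 1.1 + 0.89 = 1.99 per week.
Over the interval, μ = 1.99 × 2 = 3.98 (a fortnight = 2 weeks).
P(N = 3) = e^(−3.98) · 3.98^3/3! ≈ 0.1963.

0.1963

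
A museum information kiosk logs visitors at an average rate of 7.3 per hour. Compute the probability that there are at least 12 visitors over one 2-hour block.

Over the interval, μ = 7.3 × 2 = 14.6 (a 2-hour block = 2 hours).
P(N ≥ 12) = 1 − P(N ≤ 11) = 1 − Σ_{j=0}^{11} e^(−μ) μ^j/j! ≈ 0.7873.

0.7873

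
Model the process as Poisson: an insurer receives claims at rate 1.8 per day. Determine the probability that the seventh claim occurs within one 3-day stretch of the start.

0.2983

Over the interval, μ = 1.8 × 3 = 5.4 (a 3-day stretch = 3 days).
The seventh arrival falls in the interval iff at least 7 events occur there: P(S_7 ≤ t) = P(N ≥ 7) = 1 − P(N ≤ 6) ≈ 0.2983.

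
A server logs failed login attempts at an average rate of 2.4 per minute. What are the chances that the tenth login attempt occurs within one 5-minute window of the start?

0.7576

Over the interval, μ = 2.4 × 5 = 12 (a 5-minute window = 5 minutes).
The tenth arrival falls in the interval iff at least 10 events occur there: P(S_10 ≤ t) = P(N ≥ 10) = 1 − P(N ≤ 9) ≈ 0.7576.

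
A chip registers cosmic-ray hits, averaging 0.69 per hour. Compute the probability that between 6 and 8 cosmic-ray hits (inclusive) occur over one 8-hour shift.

0.3672

Over the interval, μ = 0.69 × 8 = 5.52 (an 8-hour shift = 8 hours).
P(6 ≤ N ≤ 8) = Σ_{j=6}^{8} e^(−5.52) · 5.52^j/j! ≈ 0.3672.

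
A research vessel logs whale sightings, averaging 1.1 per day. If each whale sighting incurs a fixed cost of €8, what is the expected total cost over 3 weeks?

€184.8

E[N] = 1.1 × 21 = 23.1 (3 weeks = 21 days); E[cost] = 23.1 × €8 = €184.8.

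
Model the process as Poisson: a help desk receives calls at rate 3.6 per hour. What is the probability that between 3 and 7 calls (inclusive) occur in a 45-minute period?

Over the interval, μ = 3.6 × 0.75 = 2.7 (a 45-minute period = 0.75 hours).
P(3 ≤ N ≤ 7) = Σ_{j=3}^{7} e^(−2.7) · 2.7^j/j! ≈ 0.4998.

0.4998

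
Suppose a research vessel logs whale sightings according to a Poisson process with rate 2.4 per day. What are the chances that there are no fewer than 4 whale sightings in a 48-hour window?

0.7058

Over the interval, μ = 2.4 × 2 = 4.8 (a 48-hour window = 2 days).
P(N ≥ 4) = 1 − P(N ≤ 3) = 1 − Σ_{j=0}^{3} e^(−μ) μ^j/j! ≈ 0.7058.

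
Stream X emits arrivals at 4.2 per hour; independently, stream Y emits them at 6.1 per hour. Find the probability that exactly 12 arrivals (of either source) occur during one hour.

0.1001

Independent Poisson processes superpose: combined rate λ = 4.2 + 6.1 = 10.3 per hour.
So μ = 10.3.
P(N = 12) = e^(−10.3) · 10.3^12/12! ≈ 0.1001.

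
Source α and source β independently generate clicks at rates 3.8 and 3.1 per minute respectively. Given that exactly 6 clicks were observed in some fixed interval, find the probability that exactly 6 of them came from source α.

Given the total, each event is independently from source α with probability p = λ_α/(λ_α+λ_β) = 3.8/6.9 ≈ 0.5507.
So K ~ Binomial(6, 3.8/6.9): P(K = 6) = C(6,6) · (3.8/6.9)^6 · (3.1/6.9)^0 ≈ 0.0279.

0.0279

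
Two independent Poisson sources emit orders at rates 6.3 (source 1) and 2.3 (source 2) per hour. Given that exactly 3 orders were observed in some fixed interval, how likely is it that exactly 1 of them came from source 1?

Given the total, each event is independently from source 1 with probability p = λ_1/(λ_1+λ_2) = 6.3/8.6 ≈ 0.7326.
So K ~ Binomial(3, 6.3/8.6): P(K = 1) = C(3,1) · (6.3/8.6)^1 · (2.3/8.6)^2 ≈ 0.1572.

0.1572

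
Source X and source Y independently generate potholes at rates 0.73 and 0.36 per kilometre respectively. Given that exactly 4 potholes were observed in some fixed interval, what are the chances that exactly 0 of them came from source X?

0.0119

Given the total, each event is independently from source X with probability p = λ_X/(λ_X+λ_Y) = 0.73/1.09 ≈ 0.6697.
So K ~ Binomial(4, 0.73/1.09): P(K = 0) = C(4,0) · (0.73/1.09)^0 · (0.36/1.09)^4 ≈ 0.0119.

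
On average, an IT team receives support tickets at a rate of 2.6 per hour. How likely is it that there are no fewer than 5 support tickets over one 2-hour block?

Over the interval, μ = 2.6 × 2 = 5.2 (a 2-hour block = 2 hours).
P(N ≥ 5) = 1 − P(N ≤ 4) = 1 − Σ_{j=0}^{4} e^(−μ) μ^j/j! ≈ 0.5939.

0.5939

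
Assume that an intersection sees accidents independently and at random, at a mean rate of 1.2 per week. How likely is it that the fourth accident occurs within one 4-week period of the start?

Over the interval, μ = 1.2 × 4 = 4.8 (a 4-week period = 4 weeks).
The fourth arrival falls in the interval iff at least 4 events occur there: P(S_4 ≤ t) = P(N ≥ 4) = 1 − P(N ≤ 3) ≈ 0.7058.

0.7058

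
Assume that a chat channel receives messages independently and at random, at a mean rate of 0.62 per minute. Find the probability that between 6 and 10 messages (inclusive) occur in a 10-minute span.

0.5344

Over the interval, μ = 0.62 × 10 = 6.2 (a 10-minute span = 10 minutes).
P(6 ≤ N ≤ 10) = Σ_{j=6}^{10} e^(−6.2) · 6.2^j/j! ≈ 0.5344.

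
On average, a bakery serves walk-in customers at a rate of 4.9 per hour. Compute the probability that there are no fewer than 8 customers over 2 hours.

0.7612

Over the interval, μ = 4.9 × 2 = 9.8 (2 hours).
P(N ≥ 8) = 1 − P(N ≤ 7) = 1 − Σ_{j=0}^{7} e^(−μ) μ^j/j! ≈ 0.7612.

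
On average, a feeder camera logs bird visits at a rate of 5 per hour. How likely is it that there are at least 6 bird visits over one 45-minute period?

0.1771

Over the interval, μ = 5 × 0.75 = 3.75 (a 45-minute period = 0.75 hours).
P(N ≥ 6) = 1 − P(N ≤ 5) = 1 − Σ_{j=0}^{5} e^(−μ) μ^j/j! ≈ 0.1771.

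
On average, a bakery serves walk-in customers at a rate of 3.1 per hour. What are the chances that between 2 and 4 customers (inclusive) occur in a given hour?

0.6135

With mean μ = 3.1 per hour,
P(2 ≤ N ≤ 4) = Σ_{j=2}^{4} e^(−3.1) · 3.1^j/j! ≈ 0.6135.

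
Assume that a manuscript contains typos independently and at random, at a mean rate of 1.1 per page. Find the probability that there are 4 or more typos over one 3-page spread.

0.4197

Over the interval, μ = 1.1 × 3 = 3.3 (a 3-page spread = 3 pages).
P(N ≥ 4) = 1 − P(N ≤ 3) = 1 − Σ_{j=0}^{3} e^(−μ) μ^j/j! ≈ 0.4197.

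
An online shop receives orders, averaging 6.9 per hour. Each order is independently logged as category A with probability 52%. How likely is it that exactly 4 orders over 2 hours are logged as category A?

Thinning: the orders that are logged as category A themselves form a Poisson process with rate 0.52 × 6.9 = 3.588 per hour.
Over the interval, μ = 3.588 × 2 = 7.176 (2 hours).
P(N = 4) = e^(−7.176) · 7.176^4/4! ≈ 0.0845.

0.0845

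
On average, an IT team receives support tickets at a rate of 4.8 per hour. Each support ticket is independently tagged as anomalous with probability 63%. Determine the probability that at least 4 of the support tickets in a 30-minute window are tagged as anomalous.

0.0672

Thinning: the support tickets that are tagged as anomalous themselves form a Poisson process with rate 0.63 × 4.8 = 3.024 per hour.
Over the interval, μ = 3.024 × 0.5 = 1.512 (a 30-minute window = 0.5 hours).
P(N ≥ 4) = 1 − P(N ≤ 3) ≈ 0.0672.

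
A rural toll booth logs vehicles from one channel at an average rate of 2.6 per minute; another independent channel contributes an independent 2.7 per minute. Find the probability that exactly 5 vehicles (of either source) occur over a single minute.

Independent Poisson processes superpose: combined rate λ = 2.6 + 2.7 = 5.3 per minute.
So μ = 5.3.
P(N = 5) = e^(−5.3) · 5.3^5/5! ≈ 0.1740.

0.1740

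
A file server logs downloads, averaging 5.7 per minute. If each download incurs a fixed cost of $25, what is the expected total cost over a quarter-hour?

$2137.5

E[N] = 5.7 × 15 = 85.5 (a quarter-hour = 15 minutes); E[cost] = 85.5 × $25 = $2137.5.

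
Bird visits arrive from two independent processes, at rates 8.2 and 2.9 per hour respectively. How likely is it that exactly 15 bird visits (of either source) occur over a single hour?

0.0553

Independent Poisson processes superpose: combined rate λ = 8.2 + 2.9 = 11.1 per hour.
So μ = 11.1.
P(N = 15) = e^(−11.1) · 11.1^15/15! ≈ 0.0553.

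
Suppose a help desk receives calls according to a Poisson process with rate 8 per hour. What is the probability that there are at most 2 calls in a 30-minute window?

0.2381

Over the interval, μ = 8 × 0.5 = 4 (a 30-minute window = 0.5 hours).
P(N ≤ 2) = Σ_{j=0}^{2} e^(−μ) μ^j/j! ≈ 0.2381.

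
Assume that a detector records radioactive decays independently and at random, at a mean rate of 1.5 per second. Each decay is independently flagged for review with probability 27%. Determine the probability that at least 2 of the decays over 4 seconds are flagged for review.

0.4815

Thinning: the decays that are flagged for review themselves form a Poisson process with rate 0.27 × 1.5 = 0.405 per second.
Over the interval, μ = 0.405 × 4 = 1.62 (4 seconds).
P(N ≥ 2) = 1 − P(N ≤ 1) ≈ 0.4815.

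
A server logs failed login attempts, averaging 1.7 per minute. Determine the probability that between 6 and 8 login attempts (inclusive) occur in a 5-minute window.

Over the interval, μ = 1.7 × 5 = 8.5 (a 5-minute window = 5 minutes).
P(6 ≤ N ≤ 8) = Σ_{j=6}^{8} e^(−8.5) · 8.5^j/j! ≈ 0.3735.

0.3735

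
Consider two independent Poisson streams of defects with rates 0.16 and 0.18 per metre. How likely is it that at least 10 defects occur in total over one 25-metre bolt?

0.3470

Independent Poisson processes superpose: combined rate λ = 0.16 + 0.18 = 0.34 per metre.
Over the interval, μ = 0.34 × 25 = 8.5 (a 25-metre bolt = 25 metres).
P(N ≥ 10) = 1 − P(N ≤ 9) ≈ 0.3470.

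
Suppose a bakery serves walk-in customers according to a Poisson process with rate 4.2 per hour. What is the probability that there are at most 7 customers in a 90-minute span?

Over the interval, μ = 4.2 × 1.5 = 6.3 (a 90-minute span = 1.5 hours).
P(N ≤ 7) = Σ_{j=0}^{7} e^(−μ) μ^j/j! ≈ 0.7017.

0.7017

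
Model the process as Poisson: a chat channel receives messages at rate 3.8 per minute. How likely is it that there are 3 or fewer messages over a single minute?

0.4735

With mean μ = 3.8 per minute,
P(N ≤ 3) = Σ_{j=0}^{3} e^(−μ) μ^j/j! ≈ 0.4735.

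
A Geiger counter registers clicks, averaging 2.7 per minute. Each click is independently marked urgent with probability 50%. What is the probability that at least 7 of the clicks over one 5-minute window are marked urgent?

0.5124

Thinning: the clicks that are marked urgent themselves form a Poisson process with rate 0.5 × 2.7 = 1.35 per minute.
Over the interval, μ = 1.35 × 5 = 6.75 (a 5-minute window = 5 minutes).
P(N ≥ 7) = 1 − P(N ≤ 6) ≈ 0.5124.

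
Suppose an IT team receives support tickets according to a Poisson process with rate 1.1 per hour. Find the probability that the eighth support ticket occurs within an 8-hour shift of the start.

0.6522

Over the interval, μ = 1.1 × 8 = 8.8 (an 8-hour shift = 8 hours).
The eighth arrival falls in the interval iff at least 8 events occur there: P(S_8 ≤ t) = P(N ≥ 8) = 1 − P(N ≤ 7) ≈ 0.6522.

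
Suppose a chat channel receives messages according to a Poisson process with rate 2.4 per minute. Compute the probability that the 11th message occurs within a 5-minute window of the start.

Over the interval, μ = 2.4 × 5 = 12 (a 5-minute window = 5 minutes).
The 11th arrival falls in the interval iff at least 11 events occur there: P(S_11 ≤ t) = P(N ≥ 11) = 1 − P(N ≤ 10) ≈ 0.6528.

0.6528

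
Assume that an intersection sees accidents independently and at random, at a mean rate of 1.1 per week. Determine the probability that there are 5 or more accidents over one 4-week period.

0.4488

Over the interval, μ = 1.1 × 4 = 4.4 (a 4-week period = 4 weeks).
P(N ≥ 5) = 1 − P(N ≤ 4) = 1 − Σ_{j=0}^{4} e^(−μ) μ^j/j! ≈ 0.4488.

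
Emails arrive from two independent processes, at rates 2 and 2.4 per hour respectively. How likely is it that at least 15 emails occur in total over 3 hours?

Independent Poisson processes superpose: combined rate λ = 2 + 2.4 = 4.4 per hour.
Over the interval, μ = 4.4 × 3 = 13.2 (3 hours).
P(N ≥ 15) = 1 − P(N ≤ 14) ≈ 0.3454.

0.3454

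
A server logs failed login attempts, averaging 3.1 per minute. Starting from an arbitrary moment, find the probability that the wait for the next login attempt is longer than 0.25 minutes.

The wait for the next event is exponential with rate λ = 3.1 per minute.
P(T > 0.25) = e^(−λt) = e^(−3.1 × 0.25) = e^(−0.775) ≈ 0.4607.

0.4607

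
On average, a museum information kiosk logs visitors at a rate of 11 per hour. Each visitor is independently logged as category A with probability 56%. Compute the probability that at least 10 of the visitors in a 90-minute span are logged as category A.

Thinning: the visitors that are logged as category A themselves form a Poisson process with rate 0.56 × 11 = 6.16 per hour.
Over the interval, μ = 6.16 × 1.5 = 9.24 (a 90-minute span = 1.5 hours).
P(N ≥ 10) = 1 − P(N ≤ 9) ≈ 0.4442.

0.4442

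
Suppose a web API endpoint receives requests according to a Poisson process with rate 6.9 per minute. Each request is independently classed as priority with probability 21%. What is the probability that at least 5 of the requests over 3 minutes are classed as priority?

0.4386

Thinning: the requests that are classed as priority themselves form a Poisson process with rate 0.21 × 6.9 = 1.449 per minute.
Over the interval, μ = 1.449 × 3 = 4.347 (3 minutes).
P(N ≥ 5) = 1 − P(N ≤ 4) ≈ 0.4386.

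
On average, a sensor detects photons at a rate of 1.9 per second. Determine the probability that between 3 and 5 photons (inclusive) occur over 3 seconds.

Over the interval, μ = 1.9 × 3 = 5.7 (3 seconds).
P(3 ≤ N ≤ 5) = Σ_{j=3}^{5} e^(−5.7) · 5.7^j/j! ≈ 0.4182.

0.4182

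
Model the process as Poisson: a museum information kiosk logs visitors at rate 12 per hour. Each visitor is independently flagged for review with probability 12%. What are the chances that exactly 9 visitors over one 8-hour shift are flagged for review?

Thinning: the visitors that are flagged for review themselves form a Poisson process with rate 0.12 × 12 = 1.44 per hour.
Over the interval, μ = 1.44 × 8 = 11.52 (an 8-hour shift = 8 hours).
P(N = 9) = e^(−11.52) · 11.52^9/9! ≈ 0.0978.

0.0978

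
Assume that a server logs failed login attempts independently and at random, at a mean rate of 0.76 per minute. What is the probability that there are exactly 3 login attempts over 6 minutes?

0.1653

Over the interval, μ = 0.76 × 6 = 4.56 (6 minutes).
P(N = 3) = e^(−μ) μ^3/3! = e^(−4.56) · 4.56^3/6 ≈ 0.1653.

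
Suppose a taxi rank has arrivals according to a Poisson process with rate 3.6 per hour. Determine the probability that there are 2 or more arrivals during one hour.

With mean μ = 3.6 per hour,
P(N ≥ 2) = 1 − P(N ≤ 1) = 1 − Σ_{j=0}^{1} e^(−μ) μ^j/j! ≈ 0.8743.

0.8743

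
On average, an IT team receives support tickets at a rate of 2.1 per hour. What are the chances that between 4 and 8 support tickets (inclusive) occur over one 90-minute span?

Over the interval, μ = 2.1 × 1.5 = 3.15 (a 90-minute span = 1.5 hours).
P(4 ≤ N ≤ 8) = Σ_{j=4}^{8} e^(−3.15) · 3.15^j/j! ≈ 0.3812.

0.3812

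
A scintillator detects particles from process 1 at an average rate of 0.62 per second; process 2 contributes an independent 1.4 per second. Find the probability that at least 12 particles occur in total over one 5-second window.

0.3147

Independent Poisson processes superpose: combined rate λ = 0.62 + 1.4 = 2.02 per second.
Over the interval, μ = 2.02 × 5 = 10.1 (a 5-second window = 5 seconds).
P(N ≥ 12) = 1 − P(N ≤ 11) ≈ 0.3147.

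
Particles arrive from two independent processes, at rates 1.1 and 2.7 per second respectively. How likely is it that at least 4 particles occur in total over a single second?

Independent Poisson processes superpose: combined rate λ = 1.1 + 2.7 = 3.8 per second.
So μ = 3.8.
P(N ≥ 4) = 1 − P(N ≤ 3) ≈ 0.5265.

0.5265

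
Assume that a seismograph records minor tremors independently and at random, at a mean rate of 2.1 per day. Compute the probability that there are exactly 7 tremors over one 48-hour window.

Over the interval, μ = 2.1 × 2 = 4.2 (a 48-hour window = 2 days).
P(N = 7) = e^(−μ) μ^7/7! = e^(−4.2) · 4.2^7/5040 ≈ 0.0686.

0.0686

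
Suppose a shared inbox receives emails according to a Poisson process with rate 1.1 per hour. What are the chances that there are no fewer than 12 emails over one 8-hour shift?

0.1780

Over the interval, μ = 1.1 × 8 = 8.8 (an 8-hour shift = 8 hours).
P(N ≥ 12) = 1 − P(N ≤ 11) = 1 − Σ_{j=0}^{11} e^(−μ) μ^j/j! ≈ 0.1780.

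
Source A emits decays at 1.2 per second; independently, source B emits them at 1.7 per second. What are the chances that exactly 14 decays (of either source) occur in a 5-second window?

0.1051

Independent Poisson processes superpose: combined rate λ = 1.2 + 1.7 = 2.9 per second.
Over the interval, μ = 2.9 × 5 = 14.5 (a 5-second window = 5 seconds).
P(N = 14) = e^(−14.5) · 14.5^14/14! ≈ 0.1051.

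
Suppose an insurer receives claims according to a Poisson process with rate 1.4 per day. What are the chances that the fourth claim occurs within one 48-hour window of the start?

0.3081

Over the interval, μ = 1.4 × 2 = 2.8 (a 48-hour window = 2 days).
The fourth arrival falls in the interval iff at least 4 events occur there: P(S_4 ≤ t) = P(N ≥ 4) = 1 − P(N ≤ 3) ≈ 0.3081.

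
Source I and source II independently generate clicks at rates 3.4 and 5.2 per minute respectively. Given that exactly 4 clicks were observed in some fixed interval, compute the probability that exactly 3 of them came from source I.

Given the total, each event is independently from source I with probability p = λ_I/(λ_I+λ_II) = 3.4/8.6 ≈ 0.3953.
So K ~ Binomial(4, 3.4/8.6): P(K = 3) = C(4,3) · (3.4/8.6)^3 · (5.2/8.6)^1 ≈ 0.1495.

0.1495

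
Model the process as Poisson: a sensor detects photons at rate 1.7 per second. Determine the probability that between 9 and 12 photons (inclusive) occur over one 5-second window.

0.3860

Over the interval, μ = 1.7 × 5 = 8.5 (a 5-second window = 5 seconds).
P(9 ≤ N ≤ 12) = Σ_{j=9}^{12} e^(−8.5) · 8.5^j/j! ≈ 0.3860.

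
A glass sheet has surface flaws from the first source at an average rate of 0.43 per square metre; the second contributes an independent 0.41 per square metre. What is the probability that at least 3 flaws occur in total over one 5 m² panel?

Independent Poisson processes superpose: combined rate λ = 0.43 + 0.41 = 0.84 per square metre.
Over the interval, μ = 0.84 × 5 = 4.2 (a 5 m² panel = 5 square metres).
P(N ≥ 3) = 1 − P(N ≤ 2) ≈ 0.7898.

0.7898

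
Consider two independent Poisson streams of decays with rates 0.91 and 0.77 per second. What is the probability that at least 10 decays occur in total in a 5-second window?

Independent Poisson processes superpose: combined rate λ = 0.91 + 0.77 = 1.68 per second.
Over the interval, μ = 1.68 × 5 = 8.4 (a 5-second window = 5 seconds).
P(N ≥ 10) = 1 − P(N ≤ 9) ≈ 0.3341.

0.3341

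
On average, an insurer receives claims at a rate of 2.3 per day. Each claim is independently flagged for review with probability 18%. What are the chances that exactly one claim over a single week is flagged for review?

Thinning: the claims that are flagged for review themselves form a Poisson process with rate 0.18 × 2.3 = 0.414 per day.
Over the interval, μ = 0.414 × 7 = 2.898 (a week = 7 days).
P(N = 1) = e^(−2.898) · 2.898^1/1! ≈ 0.1598.

0.1598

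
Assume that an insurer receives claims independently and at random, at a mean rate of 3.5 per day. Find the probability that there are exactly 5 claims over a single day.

With mean μ = 3.5 per day,
P(N = 5) = e^(−μ) μ^5/5! = e^(−3.5) · 3.5^5/120 ≈ 0.1322.

0.1322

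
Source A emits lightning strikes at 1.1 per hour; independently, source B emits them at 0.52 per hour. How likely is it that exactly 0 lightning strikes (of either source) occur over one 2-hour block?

0.0392

Independent Poisson processes superpose: combined rate λ = 1.1 + 0.52 = 1.62 per hour.
Over the interval, μ = 1.62 × 2 = 3.24 (a 2-hour block = 2 hours).
P(N = 0) = e^(−3.24) · 3.24^0/0! ≈ 0.0392.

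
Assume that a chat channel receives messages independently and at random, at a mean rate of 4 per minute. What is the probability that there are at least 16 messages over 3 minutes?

0.1556

Over the interval, μ = 4 × 3 = 12 (3 minutes).
P(N ≥ 16) = 1 − P(N ≤ 15) = 1 − Σ_{j=0}^{15} e^(−μ) μ^j/j! ≈ 0.1556.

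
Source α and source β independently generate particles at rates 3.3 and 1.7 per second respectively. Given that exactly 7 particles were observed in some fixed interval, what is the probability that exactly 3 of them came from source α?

0.1345

Given the total, each event is independently from source α with probability p = λ_α/(λ_α+λ_β) = 3.3/5 = 0.6600.
So K ~ Binomial(7, 3.3/5): P(K = 3) = C(7,3) · (3.3/5)^3 · (1.7/5)^4 ≈ 0.1345.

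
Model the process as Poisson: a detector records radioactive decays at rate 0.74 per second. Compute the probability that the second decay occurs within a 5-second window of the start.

0.8838

Over the interval, μ = 0.74 × 5 = 3.7 (a 5-second window = 5 seconds).
The second arrival falls in the interval iff at least 2 events occur there: P(S_2 ≤ t) = P(N ≥ 2) = 1 − P(N ≤ 1) ≈ 0.8838.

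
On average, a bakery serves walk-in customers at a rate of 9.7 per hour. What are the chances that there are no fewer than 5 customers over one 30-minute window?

Over the interval, μ = 9.7 × 0.5 = 4.85 (a 30-minute window = 0.5 hours).
P(N ≥ 5) = 1 − P(N ≤ 4) = 1 − Σ_{j=0}^{4} e^(−μ) μ^j/j! ≈ 0.5328.

0.5328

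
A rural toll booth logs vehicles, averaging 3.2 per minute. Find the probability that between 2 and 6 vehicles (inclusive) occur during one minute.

0.7842

With mean μ = 3.2 per minute,
P(2 ≤ N ≤ 6) = Σ_{j=2}^{6} e^(−3.2) · 3.2^j/j! ≈ 0.7842.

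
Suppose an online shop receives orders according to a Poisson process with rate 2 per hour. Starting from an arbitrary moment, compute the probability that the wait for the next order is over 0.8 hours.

0.2019

The wait for the next event is exponential with rate λ = 2 per hour.
P(T > 0.8) = e^(−λt) = e^(−2 × 0.8) = e^(−1.6) ≈ 0.2019.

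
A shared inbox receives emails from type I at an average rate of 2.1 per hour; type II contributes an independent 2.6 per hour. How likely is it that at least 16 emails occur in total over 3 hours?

0.3406

Independent Poisson processes superpose: combined rate λ = 2.1 + 2.6 = 4.7 per hour.
Over the interval, μ = 4.7 × 3 = 14.1 (3 hours).
P(N ≥ 16) = 1 − P(N ≤ 15) ≈ 0.3406.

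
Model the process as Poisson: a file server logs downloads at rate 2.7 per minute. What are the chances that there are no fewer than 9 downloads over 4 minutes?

0.7498

Over the interval, μ = 2.7 × 4 = 10.8 (4 minutes).
P(N ≥ 9) = 1 − P(N ≤ 8) = 1 − Σ_{j=0}^{8} e^(−μ) μ^j/j! ≈ 0.7498.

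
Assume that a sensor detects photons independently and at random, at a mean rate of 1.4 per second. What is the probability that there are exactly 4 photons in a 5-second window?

0.0912

Over the interval, μ = 1.4 × 5 = 7 (a 5-second window = 5 seconds).
P(N = 4) = e^(−μ) μ^4/4! = e^(−7) · 7^4/24 ≈ 0.0912.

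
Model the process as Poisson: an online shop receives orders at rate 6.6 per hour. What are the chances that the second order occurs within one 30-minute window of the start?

0.8414

Over the interval, μ = 6.6 × 0.5 = 3.3 (a 30-minute window = 0.5 hours).
The second arrival falls in the interval iff at least 2 events occur there: P(S_2 ≤ t) = P(N ≥ 2) = 1 − P(N ≤ 1) ≈ 0.8414.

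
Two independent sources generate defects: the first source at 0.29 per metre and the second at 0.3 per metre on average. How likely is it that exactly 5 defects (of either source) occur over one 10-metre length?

0.1632

Independent Poisson processes superpose: combined rate λ = 0.29 + 0.3 = 0.59 per metre.
Over the interval, μ = 0.59 × 10 = 5.9 (a 10-metre length = 10 metres).
P(N = 5) = e^(−5.9) · 5.9^5/5! ≈ 0.1632.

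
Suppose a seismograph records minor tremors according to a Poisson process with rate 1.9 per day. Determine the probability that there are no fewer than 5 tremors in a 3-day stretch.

0.6728

Over the interval, μ = 1.9 × 3 = 5.7 (a 3-day stretch = 3 days).
P(N ≥ 5) = 1 − P(N ≤ 4) = 1 − Σ_{j=0}^{4} e^(−μ) μ^j/j! ≈ 0.6728.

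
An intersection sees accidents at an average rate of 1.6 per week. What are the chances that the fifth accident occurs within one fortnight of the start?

0.2194

Over the interval, μ = 1.6 × 2 = 3.2 (a fortnight = 2 weeks).
The fifth arrival falls in the interval iff at least 5 events occur there: P(S_5 ≤ t) = P(N ≥ 5) = 1 − P(N ≤ 4) ≈ 0.2194.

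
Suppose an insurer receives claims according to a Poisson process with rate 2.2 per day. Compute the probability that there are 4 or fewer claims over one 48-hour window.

Over the interval, μ = 2.2 × 2 = 4.4 (a 48-hour window = 2 days).
P(N ≤ 4) = Σ_{j=0}^{4} e^(−μ) μ^j/j! ≈ 0.5512.

0.5512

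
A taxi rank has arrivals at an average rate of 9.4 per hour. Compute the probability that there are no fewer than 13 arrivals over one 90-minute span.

Over the interval, μ = 9.4 × 1.5 = 14.1 (a 90-minute span = 1.5 hours).
P(N ≥ 13) = 1 − P(N ≤ 12) = 1 − Σ_{j=0}^{12} e^(−μ) μ^j/j! ≈ 0.6513.

0.6513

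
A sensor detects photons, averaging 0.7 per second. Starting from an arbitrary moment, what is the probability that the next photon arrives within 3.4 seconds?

0.9074

Inter-arrival times are exponential with rate λ = 0.7 per second.
P(T ≤ 3.4) = 1 − e^(−λt) = 1 − e^(−0.7 × 3.4) = 1 − e^(−2.38) ≈ 0.9074.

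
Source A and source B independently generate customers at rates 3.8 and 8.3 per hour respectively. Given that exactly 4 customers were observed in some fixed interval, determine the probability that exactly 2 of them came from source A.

Given the total, each event is independently from source A with probability p = λ_A/(λ_A+λ_B) = 3.8/12.1 ≈ 0.3140.
So K ~ Binomial(4, 3.8/12.1): P(K = 2) = C(4,2) · (3.8/12.1)^2 · (8.3/12.1)^2 ≈ 0.2784.

0.2784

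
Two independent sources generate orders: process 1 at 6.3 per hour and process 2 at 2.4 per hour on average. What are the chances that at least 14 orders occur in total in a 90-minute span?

Independent Poisson processes superpose: combined rate λ = 6.3 + 2.4 = 8.7 per hour.
Over the interval, μ = 8.7 × 1.5 = 13.05 (a 90-minute span = 1.5 hours).
P(N ≥ 14) = 1 − P(N ≤ 13) ≈ 0.4325.

0.4325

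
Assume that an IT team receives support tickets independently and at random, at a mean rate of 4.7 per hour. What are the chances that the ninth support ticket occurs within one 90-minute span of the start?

Over the interval, μ = 4.7 × 1.5 = 7.05 (a 90-minute span = 1.5 hours).
The ninth arrival falls in the interval iff at least 9 events occur there: P(S_9 ≤ t) = P(N ≥ 9) = 1 − P(N ≤ 8) ≈ 0.2775.

0.2775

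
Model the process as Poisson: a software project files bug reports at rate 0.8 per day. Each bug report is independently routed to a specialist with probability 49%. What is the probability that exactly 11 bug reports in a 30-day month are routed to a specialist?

0.1164

Thinning: the bug reports that are routed to a specialist themselves form a Poisson process with rate 0.49 × 0.8 = 0.392 per day.
Over the interval, μ = 0.392 × 30 = 11.76 (a 30-day month = 30 days).
P(N = 11) = e^(−11.76) · 11.76^11/11! ≈ 0.1164.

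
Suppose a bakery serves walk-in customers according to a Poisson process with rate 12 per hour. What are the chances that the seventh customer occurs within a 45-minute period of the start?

0.7932

Over the interval, μ = 12 × 0.75 = 9 (a 45-minute period = 0.75 hours).
The seventh arrival falls in the interval iff at least 7 events occur there: P(S_7 ≤ t) = P(N ≥ 7) = 1 − P(N ≤ 6) ≈ 0.7932.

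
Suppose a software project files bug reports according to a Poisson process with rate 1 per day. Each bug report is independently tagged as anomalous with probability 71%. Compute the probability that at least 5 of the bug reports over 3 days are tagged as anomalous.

Thinning: the bug reports that are tagged as anomalous themselves form a Poisson process with rate 0.71 × 1 = 0.71 per day.
Over the interval, μ = 0.71 × 3 = 2.13 (3 days).
P(N ≥ 5) = 1 − P(N ≤ 4) ≈ 0.0651.

0.0651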